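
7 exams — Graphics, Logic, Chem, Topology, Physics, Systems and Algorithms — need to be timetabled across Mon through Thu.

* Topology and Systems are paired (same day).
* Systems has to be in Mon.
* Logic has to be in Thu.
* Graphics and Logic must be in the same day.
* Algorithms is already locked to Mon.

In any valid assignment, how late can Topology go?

Mon

Topology must be in the same day as Systems, which can't be after Mon, so Topology is at most Mon.
Topology at Mon is achievable: Algorithms -> Mon; Chem -> Mon; Graphics -> Thu; Physics -> Mon; Logic -> Thu; Systems -> Mon; Topology -> Mon.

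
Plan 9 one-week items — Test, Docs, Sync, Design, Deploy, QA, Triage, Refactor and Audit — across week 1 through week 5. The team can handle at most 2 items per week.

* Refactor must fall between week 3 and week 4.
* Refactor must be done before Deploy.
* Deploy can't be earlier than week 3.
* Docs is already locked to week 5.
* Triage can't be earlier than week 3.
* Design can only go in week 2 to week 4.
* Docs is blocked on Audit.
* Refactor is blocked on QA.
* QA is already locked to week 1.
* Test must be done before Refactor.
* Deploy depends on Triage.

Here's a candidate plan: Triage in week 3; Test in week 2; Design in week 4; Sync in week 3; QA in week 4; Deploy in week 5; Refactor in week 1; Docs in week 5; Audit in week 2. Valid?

No — it violates: Refactor is blocked on QA

Refactor must be done before Deploy — holds.
Refactor must fall between week 3 and week 4 — violated.
QA is already locked to week 1 — violated.
Deploy can't be earlier than week 3 — holds.
Deploy depends on Triage — holds.
Design can only go in week 2 to week 4 — holds.
Triage can't be earlier than week 3 — holds.
Docs is blocked on Audit — holds.
The team can handle at most 2 items per week — holds.
Refactor is blocked on QA — violated.
Docs is already locked to week 5 — holds.
Test must be done before Refactor — violated.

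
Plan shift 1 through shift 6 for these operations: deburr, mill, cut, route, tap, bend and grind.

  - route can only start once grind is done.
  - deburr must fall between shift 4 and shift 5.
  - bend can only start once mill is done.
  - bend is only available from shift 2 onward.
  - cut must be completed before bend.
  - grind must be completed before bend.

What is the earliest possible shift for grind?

Downstream work caps grind at shift 5.
grind at shift 1 is achievable: cut=shift 1; route=shift 2; mill=shift 1; grind=shift 1; tap=shift 1; deburr=shift 4; bend=shift 2.

shift 1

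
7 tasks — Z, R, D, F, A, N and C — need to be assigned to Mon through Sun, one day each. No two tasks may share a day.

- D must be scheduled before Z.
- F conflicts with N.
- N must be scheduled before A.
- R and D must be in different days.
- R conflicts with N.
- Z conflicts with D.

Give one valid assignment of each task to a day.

F in Sat; R in Fri; A in Thu; C in Sun; D in Mon; Z in Tue; N in Wed

Checking: N(Wed) before A(Thu); D(Mon) before Z(Tue); R(Fri) != D(Mon); Z(Tue) != D(Mon); F(Sat) != N(Wed); R(Fri) != N(Wed); max 1 per day (cap 1).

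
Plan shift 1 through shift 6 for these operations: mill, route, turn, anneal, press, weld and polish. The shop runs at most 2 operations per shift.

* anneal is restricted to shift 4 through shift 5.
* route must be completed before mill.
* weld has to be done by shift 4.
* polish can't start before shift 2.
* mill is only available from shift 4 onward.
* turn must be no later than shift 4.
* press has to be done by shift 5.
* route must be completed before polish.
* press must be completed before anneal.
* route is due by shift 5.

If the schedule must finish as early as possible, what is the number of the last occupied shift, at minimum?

4

The precedence chain requires at least 2 distinct shifts.
With at most 2 per shift and 7 operations, at least 4 shifts are needed.
mill can't be placed before shift 4, so the schedule must run through at least shift 4.
4 works (last occupied shift: shift 4): for example weld in shift 3, route in shift 1, mill in shift 4, turn in shift 2, polish in shift 2, press in shift 1, anneal in shift 4.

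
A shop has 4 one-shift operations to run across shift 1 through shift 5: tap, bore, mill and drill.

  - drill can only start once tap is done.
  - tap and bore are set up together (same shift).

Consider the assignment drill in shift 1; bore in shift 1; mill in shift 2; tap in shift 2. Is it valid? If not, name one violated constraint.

No. drill can only start once tap is done is not satisfied.

tap and bore are set up together (same shift) — violated.
drill can only start once tap is done — violated.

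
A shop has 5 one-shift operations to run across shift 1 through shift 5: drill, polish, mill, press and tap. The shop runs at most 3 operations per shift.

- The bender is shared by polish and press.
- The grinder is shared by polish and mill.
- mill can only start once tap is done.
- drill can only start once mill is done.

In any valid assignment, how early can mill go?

shift 2

Precedence pushes mill to at least shift 2; downstream work caps mill at shift 4.
mill at shift 2 is achievable: polish=shift 1; press=shift 2; mill=shift 2; tap=shift 1; drill=shift 3.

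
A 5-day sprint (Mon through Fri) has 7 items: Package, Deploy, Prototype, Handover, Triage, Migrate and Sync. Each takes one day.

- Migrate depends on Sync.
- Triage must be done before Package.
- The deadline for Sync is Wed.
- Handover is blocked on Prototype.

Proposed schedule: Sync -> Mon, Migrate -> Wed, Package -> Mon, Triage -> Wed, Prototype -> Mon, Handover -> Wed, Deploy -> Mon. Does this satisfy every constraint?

Handover is blocked on Prototype — holds.
Triage must be done before Package — violated.
The deadline for Sync is Wed — holds.
Migrate depends on Sync — holds.

No — it violates: Triage must be done before Package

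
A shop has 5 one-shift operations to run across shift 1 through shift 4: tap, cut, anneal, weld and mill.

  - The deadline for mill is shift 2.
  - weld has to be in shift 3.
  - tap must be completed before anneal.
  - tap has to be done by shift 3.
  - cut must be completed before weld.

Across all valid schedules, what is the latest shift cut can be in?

shift 2

Downstream work caps cut at shift 2.
cut at shift 2 is achievable: cut -> shift 2, mill -> shift 1, weld -> shift 3, tap -> shift 1, anneal -> shift 2.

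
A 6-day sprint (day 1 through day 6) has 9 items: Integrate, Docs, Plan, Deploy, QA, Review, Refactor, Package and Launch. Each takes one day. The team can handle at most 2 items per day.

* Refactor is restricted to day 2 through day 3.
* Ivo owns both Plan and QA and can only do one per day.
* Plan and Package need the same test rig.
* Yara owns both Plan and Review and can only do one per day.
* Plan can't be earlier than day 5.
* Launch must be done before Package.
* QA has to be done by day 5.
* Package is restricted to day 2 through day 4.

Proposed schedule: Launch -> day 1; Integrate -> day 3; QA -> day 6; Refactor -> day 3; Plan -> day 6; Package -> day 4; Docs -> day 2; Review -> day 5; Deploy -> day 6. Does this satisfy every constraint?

Invalid. Ivo owns both Plan and QA and can only do one per day.

The team can handle at most 2 items per day — violated.
Refactor is restricted to day 2 through day 3 — holds.
QA has to be done by day 5 — violated.
Yara owns both Plan and Review and can only do one per day — holds.
Plan can't be earlier than day 5 — holds.
Ivo owns both Plan and QA and can only do one per day — violated.
Launch must be done before Package — holds.
Package is restricted to day 2 through day 4 — holds.
Plan and Package need the same test rig — holds.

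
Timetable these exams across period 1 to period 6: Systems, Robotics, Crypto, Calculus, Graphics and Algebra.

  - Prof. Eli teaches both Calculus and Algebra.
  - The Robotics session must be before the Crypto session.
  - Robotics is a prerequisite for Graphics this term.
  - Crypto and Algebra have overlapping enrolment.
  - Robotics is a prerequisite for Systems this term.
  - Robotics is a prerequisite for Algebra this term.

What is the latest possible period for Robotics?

Downstream work caps Robotics at period 5.
Robotics at period 4 is achievable: Algebra -> period 6; Calculus -> period 1; Graphics -> period 5; Systems -> period 5; Crypto -> period 5; Robotics -> period 4.
Nothing later works — the conflict constraints rule out every period after period 4.

period 4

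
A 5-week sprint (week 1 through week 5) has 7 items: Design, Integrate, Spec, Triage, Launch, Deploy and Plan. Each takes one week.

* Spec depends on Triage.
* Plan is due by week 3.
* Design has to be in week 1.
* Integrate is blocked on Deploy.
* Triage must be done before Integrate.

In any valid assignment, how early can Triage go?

week 1

Downstream work caps Triage at week 4.
Triage at week 1 is achievable: Deploy=week 1, Integrate=week 2, Plan=week 1, Triage=week 1, Spec=week 2, Design=week 1, Launch=week 1.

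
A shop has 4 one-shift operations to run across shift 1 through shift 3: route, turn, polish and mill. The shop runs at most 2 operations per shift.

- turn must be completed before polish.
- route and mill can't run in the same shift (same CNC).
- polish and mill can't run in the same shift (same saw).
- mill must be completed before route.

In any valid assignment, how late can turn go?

shift 2

Downstream work caps turn at shift 2.
turn at shift 2 is achievable: route in shift 2; mill in shift 1; turn in shift 2; polish in shift 3.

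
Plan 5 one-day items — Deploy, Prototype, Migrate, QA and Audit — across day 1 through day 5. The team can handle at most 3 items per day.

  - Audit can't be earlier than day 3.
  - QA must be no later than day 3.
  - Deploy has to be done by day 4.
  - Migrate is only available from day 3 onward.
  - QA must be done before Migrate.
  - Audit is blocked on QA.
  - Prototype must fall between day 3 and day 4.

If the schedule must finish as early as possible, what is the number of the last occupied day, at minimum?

The precedence chain requires at least 2 distinct days.
With at most 3 per day and 5 work items, at least 2 days are needed.
Prototype can't be placed before day 3, so the schedule must run through at least day 3.
3 works (last occupied day: day 3): for example QA -> day 1; Migrate -> day 3; Prototype -> day 3; Deploy -> day 1; Audit -> day 3.

day 3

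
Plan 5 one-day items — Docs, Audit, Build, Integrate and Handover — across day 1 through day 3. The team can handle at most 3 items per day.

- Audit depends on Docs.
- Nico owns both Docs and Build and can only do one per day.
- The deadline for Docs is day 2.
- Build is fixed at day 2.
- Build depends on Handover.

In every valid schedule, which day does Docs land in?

day 1

Docs's window is day 1–day 2.
Build is fixed at day 2, and Docs can't share a day with Build.
So Docs must be day 1.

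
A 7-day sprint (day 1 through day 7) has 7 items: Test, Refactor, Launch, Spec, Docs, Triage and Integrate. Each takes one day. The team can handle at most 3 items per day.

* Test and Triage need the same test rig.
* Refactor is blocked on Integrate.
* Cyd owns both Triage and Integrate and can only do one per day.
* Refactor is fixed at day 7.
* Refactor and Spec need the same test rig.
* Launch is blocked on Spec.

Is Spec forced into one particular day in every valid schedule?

Spec can be day 1 (e.g. Spec=day 1; Test=day 1; Launch=day 2; Refactor=day 7; Docs=day 2; Integrate=day 1; Triage=day 2) or day 2 (e.g. Refactor in day 7, Launch in day 3, Spec in day 2, Test in day 1, Docs in day 1, Triage in day 2, Integrate in day 1).

No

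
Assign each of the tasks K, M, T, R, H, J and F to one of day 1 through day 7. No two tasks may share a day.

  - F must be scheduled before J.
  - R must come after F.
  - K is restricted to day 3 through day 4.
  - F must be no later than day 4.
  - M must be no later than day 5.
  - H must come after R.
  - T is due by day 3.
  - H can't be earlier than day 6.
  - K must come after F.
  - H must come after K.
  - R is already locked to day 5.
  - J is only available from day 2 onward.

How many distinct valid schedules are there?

Splitting on K: it can be day 3 (4), day 4 (12). Listing each branch's schedules as (M, T, R, H, J, F) by day number:
K=day 3: (4,1,5,6,7,2) (4,1,5,7,6,2) (4,2,5,6,7,1) (4,2,5,7,6,1) — 4.
K=day 4: (1,2,5,6,7,3) (1,2,5,7,6,3) (1,3,5,6,7,2) (1,3,5,7,6,2) (2,1,5,6,7,3) (2,1,5,7,6,3) (2,3,5,6,7,1) (2,3,5,7,6,1) (3,1,5,6,7,2) (3,1,5,7,6,2) (3,2,5,6,7,1) (3,2,5,7,6,1) — 12.
Summing: 4 + 12 = 16.

16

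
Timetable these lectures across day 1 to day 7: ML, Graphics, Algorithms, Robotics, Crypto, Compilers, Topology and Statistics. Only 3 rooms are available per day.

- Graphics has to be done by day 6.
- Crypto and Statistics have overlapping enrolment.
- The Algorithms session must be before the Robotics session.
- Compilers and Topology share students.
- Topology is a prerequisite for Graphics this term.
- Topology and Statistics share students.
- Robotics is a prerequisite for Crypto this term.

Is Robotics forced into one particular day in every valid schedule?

No

Robotics can be day 2 (e.g. Algorithms in day 1; Robotics in day 2; ML in day 1; Graphics in day 2; Crypto in day 3; Compilers in day 2; Topology in day 1; Statistics in day 4) or day 3 (e.g. Crypto -> day 4; Compilers -> day 2; Graphics -> day 2; Robotics -> day 3; ML -> day 1; Statistics -> day 2; Algorithms -> day 1; Topology -> day 1).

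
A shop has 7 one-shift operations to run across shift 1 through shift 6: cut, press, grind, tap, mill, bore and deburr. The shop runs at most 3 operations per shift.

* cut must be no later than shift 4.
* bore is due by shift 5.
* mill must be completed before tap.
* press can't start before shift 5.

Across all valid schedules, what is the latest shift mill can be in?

shift 5

Downstream work caps mill at shift 5.
mill at shift 5 is achievable: cut -> shift 1, deburr -> shift 2, bore -> shift 1, press -> shift 5, mill -> shift 5, grind -> shift 1, tap -> shift 6.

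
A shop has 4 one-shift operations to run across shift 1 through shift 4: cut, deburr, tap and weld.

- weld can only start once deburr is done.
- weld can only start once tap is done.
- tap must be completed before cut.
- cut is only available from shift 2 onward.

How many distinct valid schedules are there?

31

Splitting on cut: it can be shift 2 (6), shift 3 (11), shift 4 (14). Listing each branch's schedules as (deburr, tap, weld) by shift number:
cut=shift 2: (1,1,2) (1,1,3) (1,1,4) (2,1,3) (2,1,4) (3,1,4) — 6.
cut=shift 3: (1,1,2) (1,1,3) (1,1,4) (1,2,3) (1,2,4) (2,1,3) (2,1,4) (2,2,3) (2,2,4) (3,1,4) (3,2,4) — 11.
cut=shift 4: (1,1,2) (1,1,3) (1,1,4) (1,2,3) (1,2,4) (1,3,4) (2,1,3) (2,1,4) (2,2,3) (2,2,4) (2,3,4) (3,1,4) (3,2,4) (3,3,4) — 14.
Summing: 6 + 11 + 14 = 31.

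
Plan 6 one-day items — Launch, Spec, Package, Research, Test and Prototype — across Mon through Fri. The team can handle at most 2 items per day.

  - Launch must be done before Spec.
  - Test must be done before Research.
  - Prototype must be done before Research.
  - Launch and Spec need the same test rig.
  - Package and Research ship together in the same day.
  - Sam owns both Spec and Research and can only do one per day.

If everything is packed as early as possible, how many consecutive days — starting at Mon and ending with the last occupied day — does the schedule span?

The precedence chain requires at least 2 distinct days.
With at most 2 per day and 6 tasks, at least 3 days are needed.
3 works (last occupied day: Wed): for example Launch -> Mon; Package -> Wed; Prototype -> Tue; Spec -> Tue; Research -> Wed; Test -> Mon.

3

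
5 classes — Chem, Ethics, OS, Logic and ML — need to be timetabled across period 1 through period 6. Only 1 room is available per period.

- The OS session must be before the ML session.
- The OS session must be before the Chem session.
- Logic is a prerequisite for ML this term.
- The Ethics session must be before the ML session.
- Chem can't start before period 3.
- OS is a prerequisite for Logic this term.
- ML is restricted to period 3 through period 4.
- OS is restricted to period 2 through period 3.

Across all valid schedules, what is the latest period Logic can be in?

Precedence pushes Logic to at least period 3; downstream work caps Logic at period 3.
Logic at period 3 is achievable: Logic in period 3, OS in period 2, Chem in period 5, Ethics in period 1, ML in period 4.

period 3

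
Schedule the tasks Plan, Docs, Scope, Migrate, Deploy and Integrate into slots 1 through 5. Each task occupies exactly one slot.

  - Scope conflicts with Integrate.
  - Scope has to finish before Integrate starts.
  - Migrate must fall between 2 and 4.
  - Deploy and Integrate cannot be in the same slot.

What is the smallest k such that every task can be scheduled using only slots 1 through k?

The precedence chain requires at least 2 distinct slots.
2 works (last occupied slot: 2): for example Deploy=1, Migrate=2, Docs=1, Plan=1, Integrate=2, Scope=1.

2 slots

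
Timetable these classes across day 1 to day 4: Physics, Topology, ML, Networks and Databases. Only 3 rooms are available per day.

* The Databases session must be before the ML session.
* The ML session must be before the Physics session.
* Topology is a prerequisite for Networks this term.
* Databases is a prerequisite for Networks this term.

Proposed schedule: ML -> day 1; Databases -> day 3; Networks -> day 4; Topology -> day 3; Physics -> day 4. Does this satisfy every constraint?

No — it violates: The Databases session must be before the ML session

Only 3 rooms are available per day — holds.
The ML session must be before the Physics session — holds.
The Databases session must be before the ML session — violated.
Topology is a prerequisite for Networks this term — holds.
Databases is a prerequisite for Networks this term — holds.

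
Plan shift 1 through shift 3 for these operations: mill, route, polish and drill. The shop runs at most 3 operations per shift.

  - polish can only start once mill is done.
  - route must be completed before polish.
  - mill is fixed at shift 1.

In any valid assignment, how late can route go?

Downstream work caps route at shift 2.
route at shift 2 is achievable: route=shift 2, mill=shift 1, drill=shift 1, polish=shift 3.

shift 2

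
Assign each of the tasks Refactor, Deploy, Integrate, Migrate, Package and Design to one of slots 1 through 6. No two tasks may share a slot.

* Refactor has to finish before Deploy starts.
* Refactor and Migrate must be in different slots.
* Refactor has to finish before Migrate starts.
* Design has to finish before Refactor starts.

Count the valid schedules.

Splitting on Refactor: it can be 2 (24), 3 (24), 4 (12). Listing each branch's schedules as (Deploy, Integrate, Migrate, Package, Design):
Refactor=2: (3,4,5,6,1) (3,4,6,5,1) (3,5,4,6,1) (3,5,6,4,1) (3,6,4,5,1) (3,6,5,4,1) (4,3,5,6,1) (4,3,6,5,1) (4,5,3,6,1) (4,5,6,3,1) (4,6,3,5,1) (4,6,5,3,1) (5,3,4,6,1) (5,3,6,4,1) (5,4,3,6,1) (5,4,6,3,1) (5,6,3,4,1) (5,6,4,3,1) (6,3,4,5,1) (6,3,5,4,1) (6,4,3,5,1) (6,4,5,3,1) (6,5,3,4,1) (6,5,4,3,1) — 24.
Refactor=3: (4,1,5,6,2) (4,1,6,5,2) (4,2,5,6,1) (4,2,6,5,1) (4,5,6,1,2) (4,5,6,2,1) (4,6,5,1,2) (4,6,5,2,1) (5,1,4,6,2) (5,1,6,4,2) (5,2,4,6,1) (5,2,6,4,1) (5,4,6,1,2) (5,4,6,2,1) (5,6,4,1,2) (5,6,4,2,1) (6,1,4,5,2) (6,1,5,4,2) (6,2,4,5,1) (6,2,5,4,1) (6,4,5,1,2) (6,4,5,2,1) (6,5,4,1,2) (6,5,4,2,1) — 24.
Refactor=4: (5,1,6,2,3) (5,1,6,3,2) (5,2,6,1,3) (5,2,6,3,1) (5,3,6,1,2) (5,3,6,2,1) (6,1,5,2,3) (6,1,5,3,2) (6,2,5,1,3) (6,2,5,3,1) (6,3,5,1,2) (6,3,5,2,1) — 12.
Summing: 24 + 24 + 12 = 60.

60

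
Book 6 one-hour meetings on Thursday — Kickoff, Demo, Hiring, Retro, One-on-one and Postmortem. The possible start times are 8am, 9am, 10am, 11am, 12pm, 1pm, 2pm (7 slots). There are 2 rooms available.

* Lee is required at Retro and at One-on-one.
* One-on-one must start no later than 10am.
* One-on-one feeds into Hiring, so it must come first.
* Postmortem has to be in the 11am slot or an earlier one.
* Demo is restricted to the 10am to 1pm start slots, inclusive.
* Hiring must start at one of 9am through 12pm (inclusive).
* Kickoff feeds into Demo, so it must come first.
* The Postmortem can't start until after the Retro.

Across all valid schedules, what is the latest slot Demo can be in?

1pm

Demo is available from 10am; Demo's own window allows nothing later than 1pm.
Demo at 1pm is achievable: One-on-one -> 8am, Demo -> 1pm, Hiring -> 9am, Kickoff -> 8am, Postmortem -> 10am, Retro -> 9am.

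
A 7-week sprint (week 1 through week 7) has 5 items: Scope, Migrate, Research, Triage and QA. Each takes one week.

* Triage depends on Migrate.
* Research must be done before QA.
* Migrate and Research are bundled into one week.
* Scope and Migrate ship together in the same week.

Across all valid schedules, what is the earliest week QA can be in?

Precedence pushes QA to at least week 2.
QA at week 2 is achievable: Scope in week 1, Research in week 1, Triage in week 2, QA in week 2, Migrate in week 1.

week 2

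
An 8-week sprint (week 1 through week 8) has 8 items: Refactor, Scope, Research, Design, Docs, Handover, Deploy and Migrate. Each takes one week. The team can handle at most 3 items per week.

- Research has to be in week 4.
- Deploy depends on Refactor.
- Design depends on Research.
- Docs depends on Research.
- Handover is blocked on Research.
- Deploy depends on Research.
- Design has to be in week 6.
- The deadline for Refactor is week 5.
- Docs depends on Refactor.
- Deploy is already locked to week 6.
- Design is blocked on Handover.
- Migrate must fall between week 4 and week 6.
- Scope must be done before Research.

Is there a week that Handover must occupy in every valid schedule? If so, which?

Research is fixed at week 4 and must come before Handover, so Handover is at least week 5.
Design is fixed at week 6 and must come after Handover, so Handover is at most week 5.
So Handover must be week 5.

week 5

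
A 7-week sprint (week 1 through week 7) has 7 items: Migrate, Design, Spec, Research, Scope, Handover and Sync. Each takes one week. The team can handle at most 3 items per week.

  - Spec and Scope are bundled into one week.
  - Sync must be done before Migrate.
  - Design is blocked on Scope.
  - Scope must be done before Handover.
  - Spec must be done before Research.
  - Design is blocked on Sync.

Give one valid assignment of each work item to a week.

Sync -> week 1, Design -> week 2, Migrate -> week 2, Scope -> week 1, Research -> week 2, Handover -> week 3, Spec -> week 1

Checking: Sync(week 1) before Design(week 2); Sync(week 1) before Migrate(week 2); Scope(week 1) before Handover(week 3); Scope(week 1) before Design(week 2); Spec(week 1) before Research(week 2); Spec = Scope = week 1; max 3 per week (cap 3).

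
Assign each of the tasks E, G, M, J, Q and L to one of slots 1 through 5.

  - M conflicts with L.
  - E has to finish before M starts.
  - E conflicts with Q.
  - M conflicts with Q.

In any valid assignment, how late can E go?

Downstream work caps E at 4.
E at 4 is achievable: L=1; G=1; E=4; J=1; M=5; Q=1.

4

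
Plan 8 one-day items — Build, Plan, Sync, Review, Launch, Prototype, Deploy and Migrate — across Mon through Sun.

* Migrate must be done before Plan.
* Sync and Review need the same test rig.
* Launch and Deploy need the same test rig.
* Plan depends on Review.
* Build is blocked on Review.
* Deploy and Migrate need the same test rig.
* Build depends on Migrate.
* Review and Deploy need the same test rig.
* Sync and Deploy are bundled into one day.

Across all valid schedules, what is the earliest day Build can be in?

Precedence pushes Build to at least Tue.
Build at Tue is achievable: Prototype in Mon; Plan in Tue; Build in Tue; Deploy in Tue; Migrate in Mon; Review in Mon; Launch in Mon; Sync in Tue.

Tue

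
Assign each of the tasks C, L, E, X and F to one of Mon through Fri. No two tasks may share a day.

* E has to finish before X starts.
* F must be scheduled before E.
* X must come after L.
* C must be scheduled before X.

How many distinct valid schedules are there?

12

Splitting on C: it can be Mon (3), Tue (3), Wed (3), Thu (3). Listing each branch's schedules as (L, E, X, F):
C=Mon: (Tue,Thu,Fri,Wed) (Wed,Thu,Fri,Tue) (Thu,Wed,Fri,Tue) — 3.
C=Tue: (Mon,Thu,Fri,Wed) (Wed,Thu,Fri,Mon) (Thu,Wed,Fri,Mon) — 3.
C=Wed: (Mon,Thu,Fri,Tue) (Tue,Thu,Fri,Mon) (Thu,Tue,Fri,Mon) — 3.
C=Thu: (Mon,Wed,Fri,Tue) (Tue,Wed,Fri,Mon) (Wed,Tue,Fri,Mon) — 3.
Summing: 3 + 3 + 3 + 3 = 12.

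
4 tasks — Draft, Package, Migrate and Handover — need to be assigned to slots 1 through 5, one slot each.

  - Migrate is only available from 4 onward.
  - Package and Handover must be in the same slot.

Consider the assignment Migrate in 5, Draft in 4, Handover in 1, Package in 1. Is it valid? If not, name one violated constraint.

Migrate is only available from 4 onward — holds.
Package and Handover must be in the same slot — holds.

Yes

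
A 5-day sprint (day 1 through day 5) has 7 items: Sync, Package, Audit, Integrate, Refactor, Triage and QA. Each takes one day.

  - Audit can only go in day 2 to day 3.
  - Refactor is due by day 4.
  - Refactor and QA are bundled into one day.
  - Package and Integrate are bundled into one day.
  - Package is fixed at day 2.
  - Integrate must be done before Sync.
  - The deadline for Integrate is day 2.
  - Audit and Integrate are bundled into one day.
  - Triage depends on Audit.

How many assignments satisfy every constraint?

36

Splitting on Sync: it can be day 3 (12), day 4 (12), day 5 (12). Listing each branch's schedules as (Package, Audit, Integrate, Refactor, Triage, QA) by day number:
Sync=day 3: (2,2,2,1,3,1) (2,2,2,1,4,1) (2,2,2,1,5,1) (2,2,2,2,3,2) (2,2,2,2,4,2) (2,2,2,2,5,2) (2,2,2,3,3,3) (2,2,2,3,4,3) (2,2,2,3,5,3) (2,2,2,4,3,4) (2,2,2,4,4,4) (2,2,2,4,5,4) — 12.
Sync=day 4: (2,2,2,1,3,1) (2,2,2,1,4,1) (2,2,2,1,5,1) (2,2,2,2,3,2) (2,2,2,2,4,2) (2,2,2,2,5,2) (2,2,2,3,3,3) (2,2,2,3,4,3) (2,2,2,3,5,3) (2,2,2,4,3,4) (2,2,2,4,4,4) (2,2,2,4,5,4) — 12.
Sync=day 5: (2,2,2,1,3,1) (2,2,2,1,4,1) (2,2,2,1,5,1) (2,2,2,2,3,2) (2,2,2,2,4,2) (2,2,2,2,5,2) (2,2,2,3,3,3) (2,2,2,3,4,3) (2,2,2,3,5,3) (2,2,2,4,3,4) (2,2,2,4,4,4) (2,2,2,4,5,4) — 12.
Summing: 12 + 12 + 12 = 36.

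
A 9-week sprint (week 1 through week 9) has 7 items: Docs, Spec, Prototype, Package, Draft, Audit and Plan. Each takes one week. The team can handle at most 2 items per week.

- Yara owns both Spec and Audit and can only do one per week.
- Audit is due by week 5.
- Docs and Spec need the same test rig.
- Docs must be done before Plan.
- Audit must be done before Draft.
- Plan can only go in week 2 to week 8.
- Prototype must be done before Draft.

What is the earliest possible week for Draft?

Precedence pushes Draft to at least week 2.
Draft at week 2 is achievable: Draft=week 2, Plan=week 3, Prototype=week 1, Spec=week 3, Audit=week 1, Package=week 4, Docs=week 2.

week 2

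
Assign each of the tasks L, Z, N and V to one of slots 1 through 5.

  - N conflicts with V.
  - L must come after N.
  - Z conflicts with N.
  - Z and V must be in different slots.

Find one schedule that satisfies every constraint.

N -> 1, L -> 2, V -> 3, Z -> 2

Checking: N(1) before L(2); N(1) != V(3); Z(2) != V(3); Z(2) != N(1).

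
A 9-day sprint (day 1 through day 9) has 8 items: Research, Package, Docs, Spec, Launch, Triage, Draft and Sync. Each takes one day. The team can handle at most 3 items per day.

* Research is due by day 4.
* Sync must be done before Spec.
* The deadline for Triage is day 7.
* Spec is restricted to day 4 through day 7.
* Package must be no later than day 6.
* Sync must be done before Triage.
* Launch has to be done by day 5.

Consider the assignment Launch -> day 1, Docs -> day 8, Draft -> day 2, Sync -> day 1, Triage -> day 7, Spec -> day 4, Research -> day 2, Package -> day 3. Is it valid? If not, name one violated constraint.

Sync must be done before Spec — holds.
The deadline for Triage is day 7 — holds.
Sync must be done before Triage — holds.
The team can handle at most 3 items per day — holds.
Research is due by day 4 — holds.
Launch has to be done by day 5 — holds.
Spec is restricted to day 4 through day 7 — holds.
Package must be no later than day 6 — holds.

Yes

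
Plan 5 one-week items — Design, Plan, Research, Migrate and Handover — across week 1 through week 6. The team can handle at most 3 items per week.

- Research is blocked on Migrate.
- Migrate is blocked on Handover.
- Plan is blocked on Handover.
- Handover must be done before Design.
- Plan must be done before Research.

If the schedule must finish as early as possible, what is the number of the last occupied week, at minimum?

3

The precedence chain requires at least 3 distinct weeks.
With at most 3 per week and 5 work items, at least 2 weeks are needed.
3 works (last occupied week: week 3): for example Research -> week 3, Migrate -> week 2, Handover -> week 1, Plan -> week 2, Design -> week 2.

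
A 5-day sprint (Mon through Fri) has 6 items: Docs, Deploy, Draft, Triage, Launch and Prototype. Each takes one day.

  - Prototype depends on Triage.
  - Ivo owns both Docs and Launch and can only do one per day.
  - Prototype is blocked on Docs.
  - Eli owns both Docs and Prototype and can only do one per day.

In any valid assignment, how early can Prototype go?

Precedence pushes Prototype to at least Tue.
Prototype at Tue is achievable: Launch=Tue, Prototype=Tue, Docs=Mon, Draft=Mon, Deploy=Mon, Triage=Mon.

Tue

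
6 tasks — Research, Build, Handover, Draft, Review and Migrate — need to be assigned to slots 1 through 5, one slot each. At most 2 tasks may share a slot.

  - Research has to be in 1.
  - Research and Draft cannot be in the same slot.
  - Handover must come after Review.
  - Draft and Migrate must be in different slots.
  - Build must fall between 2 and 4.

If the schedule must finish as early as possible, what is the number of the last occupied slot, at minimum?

The precedence chain requires at least 2 distinct slots.
With at most 2 per slot and 6 tasks, at least 3 slots are needed.
3 works (last occupied slot: 3): for example Handover=3, Research=1, Draft=2, Migrate=3, Review=1, Build=2.

slot 3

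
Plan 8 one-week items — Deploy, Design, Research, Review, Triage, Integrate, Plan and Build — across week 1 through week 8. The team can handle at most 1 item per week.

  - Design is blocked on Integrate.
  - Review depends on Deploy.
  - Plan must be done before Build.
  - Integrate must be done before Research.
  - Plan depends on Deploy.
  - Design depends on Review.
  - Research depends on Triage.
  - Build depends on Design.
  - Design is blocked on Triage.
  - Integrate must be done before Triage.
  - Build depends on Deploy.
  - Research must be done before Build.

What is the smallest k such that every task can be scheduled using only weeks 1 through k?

The precedence chain requires at least 4 distinct weeks.
With at most 1 per week and 8 tasks, at least 8 weeks are needed.
8 works (last occupied week: week 8): for example Review -> week 4; Build -> week 8; Triage -> week 3; Deploy -> week 1; Design -> week 5; Research -> week 6; Integrate -> week 2; Plan -> week 7.

8 weeks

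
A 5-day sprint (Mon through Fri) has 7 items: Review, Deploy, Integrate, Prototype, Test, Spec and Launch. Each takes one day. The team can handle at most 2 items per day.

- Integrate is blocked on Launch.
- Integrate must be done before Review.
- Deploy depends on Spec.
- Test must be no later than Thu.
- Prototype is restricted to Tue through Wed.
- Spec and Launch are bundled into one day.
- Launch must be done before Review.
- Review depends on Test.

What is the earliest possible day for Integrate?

Tue

Precedence pushes Integrate to at least Tue; downstream work caps Integrate at Thu.
Integrate at Tue is achievable: Test in Wed, Prototype in Tue, Launch in Mon, Review in Thu, Integrate in Tue, Deploy in Wed, Spec in Mon.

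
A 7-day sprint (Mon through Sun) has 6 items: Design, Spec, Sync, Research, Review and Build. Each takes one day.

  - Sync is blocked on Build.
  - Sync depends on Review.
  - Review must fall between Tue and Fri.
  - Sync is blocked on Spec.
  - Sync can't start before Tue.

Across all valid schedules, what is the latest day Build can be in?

Downstream work caps Build at Sat.
Build at Sat is achievable: Research in Mon; Review in Tue; Design in Mon; Build in Sat; Sync in Sun; Spec in Mon.

Sat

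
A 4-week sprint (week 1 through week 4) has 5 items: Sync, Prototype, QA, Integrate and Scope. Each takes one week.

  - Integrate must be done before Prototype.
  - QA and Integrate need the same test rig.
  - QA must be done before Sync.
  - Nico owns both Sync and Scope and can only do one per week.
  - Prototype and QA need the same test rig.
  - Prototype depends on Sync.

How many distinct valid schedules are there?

Splitting on Sync: it can be week 2 (9), week 3 (12). Listing each branch's schedules as (Prototype, QA, Integrate, Scope) by week number:
Sync=week 2: (3,1,2,1) (3,1,2,3) (3,1,2,4) (4,1,2,1) (4,1,2,3) (4,1,2,4) (4,1,3,1) (4,1,3,3) (4,1,3,4) — 9.
Sync=week 3: (4,1,2,1) (4,1,2,2) (4,1,2,4) (4,1,3,1) (4,1,3,2) (4,1,3,4) (4,2,1,1) (4,2,1,2) (4,2,1,4) (4,2,3,1) (4,2,3,2) (4,2,3,4) — 12.
Summing: 9 + 12 = 21.

21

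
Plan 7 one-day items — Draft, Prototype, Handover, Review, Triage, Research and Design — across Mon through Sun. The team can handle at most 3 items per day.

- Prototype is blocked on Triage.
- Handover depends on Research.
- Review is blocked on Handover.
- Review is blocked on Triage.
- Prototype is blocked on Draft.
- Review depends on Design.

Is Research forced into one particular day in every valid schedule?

No

Research can be Mon (e.g. Review=Wed; Triage=Mon; Handover=Tue; Draft=Mon; Prototype=Tue; Design=Tue; Research=Mon) or Tue (e.g. Triage in Mon; Review in Thu; Handover in Wed; Design in Mon; Research in Tue; Prototype in Tue; Draft in Mon).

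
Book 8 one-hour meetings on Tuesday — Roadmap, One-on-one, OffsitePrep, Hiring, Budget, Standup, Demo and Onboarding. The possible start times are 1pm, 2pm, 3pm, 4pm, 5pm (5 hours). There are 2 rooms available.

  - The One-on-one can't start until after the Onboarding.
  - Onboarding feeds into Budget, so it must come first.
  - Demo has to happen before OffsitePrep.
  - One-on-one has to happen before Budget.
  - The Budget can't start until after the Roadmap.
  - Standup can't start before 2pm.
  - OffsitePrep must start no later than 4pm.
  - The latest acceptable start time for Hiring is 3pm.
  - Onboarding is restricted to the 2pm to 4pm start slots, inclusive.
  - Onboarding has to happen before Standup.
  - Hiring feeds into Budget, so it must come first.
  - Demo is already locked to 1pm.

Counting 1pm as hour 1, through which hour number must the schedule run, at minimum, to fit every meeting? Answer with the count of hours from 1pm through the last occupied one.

The precedence chain requires at least 3 distinct hours.
With at most 2 per hour and 8 meetings, at least 4 hours are needed.
Propagating the time windows through the other constraints, Budget can't land before 4pm — that is hour 4 counting from 1pm — so the schedule must run through at least 4 hours.
4 works (last occupied hour: 4pm): for example OffsitePrep in 4pm; Standup in 3pm; One-on-one in 3pm; Demo in 1pm; Onboarding in 2pm; Hiring in 1pm; Budget in 4pm; Roadmap in 2pm.

4 hours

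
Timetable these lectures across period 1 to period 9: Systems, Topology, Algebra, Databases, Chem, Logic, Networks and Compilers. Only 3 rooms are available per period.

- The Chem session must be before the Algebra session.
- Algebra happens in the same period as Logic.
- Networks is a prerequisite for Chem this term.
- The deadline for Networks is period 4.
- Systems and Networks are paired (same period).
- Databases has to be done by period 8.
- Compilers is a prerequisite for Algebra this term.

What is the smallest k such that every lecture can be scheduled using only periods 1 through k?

3

The precedence chain requires at least 3 distinct periods.
With at most 3 per period and 8 lectures, at least 3 periods are needed.
3 works (last occupied period: period 3): for example Systems=period 1; Networks=period 1; Chem=period 2; Compilers=period 1; Algebra=period 3; Databases=period 2; Logic=period 3; Topology=period 2.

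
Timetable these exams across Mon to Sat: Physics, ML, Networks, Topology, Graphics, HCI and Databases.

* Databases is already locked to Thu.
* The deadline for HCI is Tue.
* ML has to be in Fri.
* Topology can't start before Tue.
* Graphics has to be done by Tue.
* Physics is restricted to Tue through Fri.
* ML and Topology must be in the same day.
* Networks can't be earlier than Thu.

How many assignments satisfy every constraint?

Splitting on Physics: it can be Tue (12), Wed (12), Thu (12), Fri (12). Listing each branch's schedules as (ML, Networks, Topology, Graphics, HCI, Databases):
Physics=Tue: (Fri,Thu,Fri,Mon,Mon,Thu) (Fri,Thu,Fri,Mon,Tue,Thu) (Fri,Thu,Fri,Tue,Mon,Thu) (Fri,Thu,Fri,Tue,Tue,Thu) (Fri,Fri,Fri,Mon,Mon,Thu) (Fri,Fri,Fri,Mon,Tue,Thu) (Fri,Fri,Fri,Tue,Mon,Thu) (Fri,Fri,Fri,Tue,Tue,Thu) (Fri,Sat,Fri,Mon,Mon,Thu) (Fri,Sat,Fri,Mon,Tue,Thu) (Fri,Sat,Fri,Tue,Mon,Thu) (Fri,Sat,Fri,Tue,Tue,Thu) — 12.
Physics=Wed: (Fri,Thu,Fri,Mon,Mon,Thu) (Fri,Thu,Fri,Mon,Tue,Thu) (Fri,Thu,Fri,Tue,Mon,Thu) (Fri,Thu,Fri,Tue,Tue,Thu) (Fri,Fri,Fri,Mon,Mon,Thu) (Fri,Fri,Fri,Mon,Tue,Thu) (Fri,Fri,Fri,Tue,Mon,Thu) (Fri,Fri,Fri,Tue,Tue,Thu) (Fri,Sat,Fri,Mon,Mon,Thu) (Fri,Sat,Fri,Mon,Tue,Thu) (Fri,Sat,Fri,Tue,Mon,Thu) (Fri,Sat,Fri,Tue,Tue,Thu) — 12.
Physics=Thu: (Fri,Thu,Fri,Mon,Mon,Thu) (Fri,Thu,Fri,Mon,Tue,Thu) (Fri,Thu,Fri,Tue,Mon,Thu) (Fri,Thu,Fri,Tue,Tue,Thu) (Fri,Fri,Fri,Mon,Mon,Thu) (Fri,Fri,Fri,Mon,Tue,Thu) (Fri,Fri,Fri,Tue,Mon,Thu) (Fri,Fri,Fri,Tue,Tue,Thu) (Fri,Sat,Fri,Mon,Mon,Thu) (Fri,Sat,Fri,Mon,Tue,Thu) (Fri,Sat,Fri,Tue,Mon,Thu) (Fri,Sat,Fri,Tue,Tue,Thu) — 12.
Physics=Fri: (Fri,Thu,Fri,Mon,Mon,Thu) (Fri,Thu,Fri,Mon,Tue,Thu) (Fri,Thu,Fri,Tue,Mon,Thu) (Fri,Thu,Fri,Tue,Tue,Thu) (Fri,Fri,Fri,Mon,Mon,Thu) (Fri,Fri,Fri,Mon,Tue,Thu) (Fri,Fri,Fri,Tue,Mon,Thu) (Fri,Fri,Fri,Tue,Tue,Thu) (Fri,Sat,Fri,Mon,Mon,Thu) (Fri,Sat,Fri,Mon,Tue,Thu) (Fri,Sat,Fri,Tue,Mon,Thu) (Fri,Sat,Fri,Tue,Tue,Thu) — 12.
Summing: 12 + 12 + 12 + 12 = 48.

48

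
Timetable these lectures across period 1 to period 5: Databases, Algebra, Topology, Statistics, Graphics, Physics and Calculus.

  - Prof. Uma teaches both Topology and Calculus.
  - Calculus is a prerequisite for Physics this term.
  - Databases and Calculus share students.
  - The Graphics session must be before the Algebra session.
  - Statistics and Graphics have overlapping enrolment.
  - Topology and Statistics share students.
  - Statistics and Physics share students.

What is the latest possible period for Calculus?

Downstream work caps Calculus at period 4.
Calculus at period 4 is achievable: Statistics=period 2; Physics=period 5; Topology=period 1; Databases=period 1; Graphics=period 1; Algebra=period 2; Calculus=period 4.

period 4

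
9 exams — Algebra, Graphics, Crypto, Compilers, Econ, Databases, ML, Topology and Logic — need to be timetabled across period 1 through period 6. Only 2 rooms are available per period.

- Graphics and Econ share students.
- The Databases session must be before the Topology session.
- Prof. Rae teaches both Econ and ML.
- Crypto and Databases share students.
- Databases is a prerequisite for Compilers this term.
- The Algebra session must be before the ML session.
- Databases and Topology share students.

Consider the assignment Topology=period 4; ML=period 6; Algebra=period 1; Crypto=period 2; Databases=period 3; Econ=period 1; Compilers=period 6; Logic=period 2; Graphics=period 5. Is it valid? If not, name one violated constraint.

Yes, all constraints hold

The Algebra session must be before the ML session — holds.
Only 2 rooms are available per period — holds.
Databases and Topology share students — holds.
Prof. Rae teaches both Econ and ML — holds.
The Databases session must be before the Topology session — holds.
Databases is a prerequisite for Compilers this term — holds.
Crypto and Databases share students — holds.
Graphics and Econ share students — holds.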